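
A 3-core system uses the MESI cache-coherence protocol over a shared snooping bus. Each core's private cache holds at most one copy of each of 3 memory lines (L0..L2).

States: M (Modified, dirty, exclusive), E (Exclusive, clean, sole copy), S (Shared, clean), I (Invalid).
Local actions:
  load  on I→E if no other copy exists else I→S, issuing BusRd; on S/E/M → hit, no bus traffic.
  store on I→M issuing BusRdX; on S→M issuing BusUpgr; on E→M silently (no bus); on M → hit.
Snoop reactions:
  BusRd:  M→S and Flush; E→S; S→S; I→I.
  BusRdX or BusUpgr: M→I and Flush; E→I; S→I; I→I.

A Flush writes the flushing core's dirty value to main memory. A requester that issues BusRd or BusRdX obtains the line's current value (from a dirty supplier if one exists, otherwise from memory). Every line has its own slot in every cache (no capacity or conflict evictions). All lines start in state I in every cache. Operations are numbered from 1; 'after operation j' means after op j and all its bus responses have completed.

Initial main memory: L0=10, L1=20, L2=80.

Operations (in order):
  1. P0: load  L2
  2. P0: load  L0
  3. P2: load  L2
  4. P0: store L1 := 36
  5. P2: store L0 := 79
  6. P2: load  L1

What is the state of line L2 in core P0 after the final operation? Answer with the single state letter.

state = S

  op1 P0: load  L2 → E/I/I on L2; bus BusRd; mem=80
  op2 P0: load  L0 → E/I/I on L0; bus BusRd; mem=10
  op3 P2: load  L2 → S/I/S on L2; bus BusRd; mem=80
  op4 P0: store L1 := 36 → M/I/I on L1; bus BusRdX; mem=20
  op5 P2: store L0 := 79 → I/I/M on L0; bus BusRdX; mem=10
  op6 P2: load  L1 → S/I/S on L1; bus BusRd Flush; mem=36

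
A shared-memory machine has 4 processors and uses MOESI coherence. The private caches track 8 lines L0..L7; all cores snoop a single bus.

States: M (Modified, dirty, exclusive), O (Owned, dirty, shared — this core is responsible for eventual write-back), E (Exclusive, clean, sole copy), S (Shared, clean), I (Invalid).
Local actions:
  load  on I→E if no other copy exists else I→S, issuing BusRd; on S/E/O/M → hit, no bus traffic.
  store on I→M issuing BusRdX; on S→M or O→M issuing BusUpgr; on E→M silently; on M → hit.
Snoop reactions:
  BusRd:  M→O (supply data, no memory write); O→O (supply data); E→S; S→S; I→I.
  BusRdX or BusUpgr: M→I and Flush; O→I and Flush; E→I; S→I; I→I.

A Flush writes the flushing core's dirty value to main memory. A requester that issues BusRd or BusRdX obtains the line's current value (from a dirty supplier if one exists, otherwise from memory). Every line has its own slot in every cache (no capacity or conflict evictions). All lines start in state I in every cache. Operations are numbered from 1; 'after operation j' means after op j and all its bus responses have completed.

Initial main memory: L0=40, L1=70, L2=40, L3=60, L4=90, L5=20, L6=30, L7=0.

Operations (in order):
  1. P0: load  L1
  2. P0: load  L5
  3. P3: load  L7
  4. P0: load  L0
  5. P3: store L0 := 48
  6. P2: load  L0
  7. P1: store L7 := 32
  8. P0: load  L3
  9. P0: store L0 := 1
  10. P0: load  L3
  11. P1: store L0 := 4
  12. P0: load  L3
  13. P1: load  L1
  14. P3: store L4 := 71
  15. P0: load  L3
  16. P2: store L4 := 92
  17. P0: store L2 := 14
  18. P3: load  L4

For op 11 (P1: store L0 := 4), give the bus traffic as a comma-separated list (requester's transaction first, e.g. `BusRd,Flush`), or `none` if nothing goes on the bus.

step 1: P0: load  L1  ⟶  EIII  (L1)  txn=BusRd  M[L1]=70
step 2: P0: load  L5  ⟶  EIII  (L5)  txn=BusRd  M[L5]=20
step 3: P3: load  L7  ⟶  IIIE  (L7)  txn=BusRd  M[L7]=0
step 4: P0: load  L0  ⟶  EIII  (L0)  txn=BusRd  M[L0]=40
step 5: P3: store L0 := 48  ⟶  IIIM  (L0)  txn=BusRdX  M[L0]=40
step 6: P2: load  L0  ⟶  IISO  (L0)  txn=BusRd  M[L0]=40
step 7: P1: store L7 := 32  ⟶  IMII  (L7)  txn=BusRdX  M[L7]=0
step 8: P0: load  L3  ⟶  EIII  (L3)  txn=BusRd  M[L3]=60
step 9: P0: store L0 := 1  ⟶  MIII  (L0)  txn=BusRdX+Flush  M[L0]=48
step 10: P0: load  L3  ⟶  EIII  (L3)  txn=∅  M[L3]=60
step 11: P1: store L0 := 4  ⟶  IMII  (L0)  txn=BusRdX+Flush  M[L0]=1
step 12: P0: load  L3  ⟶  EIII  (L3)  txn=∅  M[L3]=60
step 13: P1: load  L1  ⟶  SSII  (L1)  txn=BusRd  M[L1]=70
step 14: P3: store L4 := 71  ⟶  IIIM  (L4)  txn=BusRdX  M[L4]=90
step 15: P0: load  L3  ⟶  EIII  (L3)  txn=∅  M[L3]=60
step 16: P2: store L4 := 92  ⟶  IIMI  (L4)  txn=BusRdX+Flush  M[L4]=71
step 17: P0: store L2 := 14  ⟶  MIII  (L2)  txn=BusRdX  M[L2]=40
step 18: P3: load  L4  ⟶  IIOS  (L4)  txn=BusRd  M[L4]=71

bus = BusRdX,Flush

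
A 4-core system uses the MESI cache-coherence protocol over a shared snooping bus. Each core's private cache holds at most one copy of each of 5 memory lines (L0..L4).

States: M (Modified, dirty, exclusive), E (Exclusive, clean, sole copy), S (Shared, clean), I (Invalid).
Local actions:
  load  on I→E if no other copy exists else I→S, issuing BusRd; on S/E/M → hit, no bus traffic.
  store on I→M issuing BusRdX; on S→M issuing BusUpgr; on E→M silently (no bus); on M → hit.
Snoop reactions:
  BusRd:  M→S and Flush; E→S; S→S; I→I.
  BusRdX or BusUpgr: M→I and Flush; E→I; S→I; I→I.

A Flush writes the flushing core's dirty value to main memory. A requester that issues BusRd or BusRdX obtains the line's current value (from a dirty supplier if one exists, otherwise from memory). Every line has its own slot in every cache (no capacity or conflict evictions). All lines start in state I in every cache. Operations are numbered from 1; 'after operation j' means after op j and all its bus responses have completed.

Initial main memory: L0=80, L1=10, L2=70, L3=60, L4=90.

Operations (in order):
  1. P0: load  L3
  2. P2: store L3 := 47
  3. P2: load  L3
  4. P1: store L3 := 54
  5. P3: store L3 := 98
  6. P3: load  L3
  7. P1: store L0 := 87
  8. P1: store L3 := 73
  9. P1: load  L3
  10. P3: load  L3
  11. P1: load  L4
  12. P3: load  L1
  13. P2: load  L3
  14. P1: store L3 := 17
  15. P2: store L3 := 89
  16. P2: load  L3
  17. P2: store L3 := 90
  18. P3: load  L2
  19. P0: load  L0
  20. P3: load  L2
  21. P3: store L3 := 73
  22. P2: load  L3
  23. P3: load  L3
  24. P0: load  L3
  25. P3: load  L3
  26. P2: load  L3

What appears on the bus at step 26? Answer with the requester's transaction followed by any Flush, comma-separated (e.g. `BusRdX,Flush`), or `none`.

  op1 P0: load  L3 → E/I/I/I on L3; bus BusRd; mem=60
  op2 P2: store L3 := 47 → I/I/M/I on L3; bus BusRdX; mem=60
  op3 P2: load  L3 → I/I/M/I on L3; bus (none); mem=60
  op4 P1: store L3 := 54 → I/M/I/I on L3; bus BusRdX Flush; mem=47
  op5 P3: store L3 := 98 → I/I/I/M on L3; bus BusRdX Flush; mem=54
  op6 P3: load  L3 → I/I/I/M on L3; bus (none); mem=54
  op7 P1: store L0 := 87 → I/M/I/I on L0; bus BusRdX; mem=80
  op8 P1: store L3 := 73 → I/M/I/I on L3; bus BusRdX Flush; mem=98
  op9 P1: load  L3 → I/M/I/I on L3; bus (none); mem=98
  op10 P3: load  L3 → I/S/I/S on L3; bus BusRd Flush; mem=73
  op11 P1: load  L4 → I/E/I/I on L4; bus BusRd; mem=90
  op12 P3: load  L1 → I/I/I/E on L1; bus BusRd; mem=10
  op13 P2: load  L3 → I/S/S/S on L3; bus BusRd; mem=73
  op14 P1: store L3 := 17 → I/M/I/I on L3; bus BusUpgr; mem=73
  op15 P2: store L3 := 89 → I/I/M/I on L3; bus BusRdX Flush; mem=17
  op16 P2: load  L3 → I/I/M/I on L3; bus (none); mem=17
  op17 P2: store L3 := 90 → I/I/M/I on L3; bus (none); mem=17
  op18 P3: load  L2 → I/I/I/E on L2; bus BusRd; mem=70
  op19 P0: load  L0 → S/S/I/I on L0; bus BusRd Flush; mem=87
  op20 P3: load  L2 → I/I/I/E on L2; bus (none); mem=70
  op21 P3: store L3 := 73 → I/I/I/M on L3; bus BusRdX Flush; mem=90
  op22 P2: load  L3 → I/I/S/S on L3; bus BusRd Flush; mem=73
  op23 P3: load  L3 → I/I/S/S on L3; bus (none); mem=73
  op24 P0: load  L3 → S/I/S/S on L3; bus BusRd; mem=73
  op25 P3: load  L3 → S/I/S/S on L3; bus (none); mem=73
  op26 P2: load  L3 → S/I/S/S on L3; bus (none); mem=73

bus = none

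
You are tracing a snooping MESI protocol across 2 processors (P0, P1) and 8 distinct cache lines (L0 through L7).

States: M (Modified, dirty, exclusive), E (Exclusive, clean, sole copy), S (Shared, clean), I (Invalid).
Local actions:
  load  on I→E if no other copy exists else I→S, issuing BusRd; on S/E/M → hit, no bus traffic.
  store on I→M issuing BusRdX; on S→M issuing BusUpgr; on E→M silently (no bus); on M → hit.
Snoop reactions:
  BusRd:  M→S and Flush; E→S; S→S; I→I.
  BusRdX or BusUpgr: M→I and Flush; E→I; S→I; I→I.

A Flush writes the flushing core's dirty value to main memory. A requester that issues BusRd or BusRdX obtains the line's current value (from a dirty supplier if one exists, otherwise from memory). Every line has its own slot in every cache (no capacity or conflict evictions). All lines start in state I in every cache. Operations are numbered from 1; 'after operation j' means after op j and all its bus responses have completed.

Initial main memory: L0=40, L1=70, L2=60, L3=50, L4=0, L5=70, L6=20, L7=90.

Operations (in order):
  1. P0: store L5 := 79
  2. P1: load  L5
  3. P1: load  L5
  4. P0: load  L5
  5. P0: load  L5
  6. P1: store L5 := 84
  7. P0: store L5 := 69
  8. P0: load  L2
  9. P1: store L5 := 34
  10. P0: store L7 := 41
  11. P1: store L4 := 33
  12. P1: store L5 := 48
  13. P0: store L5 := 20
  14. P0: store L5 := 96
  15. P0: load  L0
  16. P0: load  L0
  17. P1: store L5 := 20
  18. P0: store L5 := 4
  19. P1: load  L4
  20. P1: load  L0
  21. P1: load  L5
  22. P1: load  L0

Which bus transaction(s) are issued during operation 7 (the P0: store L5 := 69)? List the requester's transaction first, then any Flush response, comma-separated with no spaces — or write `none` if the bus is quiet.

1. P0: store L5 := 79  bus=[BusRdX]  L5: P0=M P1=I  mem[L5]=70
2. P1: load  L5  bus=[BusRd,Flush]  L5: P0=S P1=S  mem[L5]=79
3. P1: load  L5  bus=[-]  L5: P0=S P1=S  mem[L5]=79
4. P0: load  L5  bus=[-]  L5: P0=S P1=S  mem[L5]=79
5. P0: load  L5  bus=[-]  L5: P0=S P1=S  mem[L5]=79
6. P1: store L5 := 84  bus=[BusUpgr]  L5: P0=I P1=M  mem[L5]=79
7. P0: store L5 := 69  bus=[BusRdX,Flush]  L5: P0=M P1=I  mem[L5]=84
8. P0: load  L2  bus=[BusRd]  L2: P0=E P1=I  mem[L2]=60
9. P1: store L5 := 34  bus=[BusRdX,Flush]  L5: P0=I P1=M  mem[L5]=69
10. P0: store L7 := 41  bus=[BusRdX]  L7: P0=M P1=I  mem[L7]=90
11. P1: store L4 := 33  bus=[BusRdX]  L4: P0=I P1=M  mem[L4]=0
12. P1: store L5 := 48  bus=[-]  L5: P0=I P1=M  mem[L5]=69
13. P0: store L5 := 20  bus=[BusRdX,Flush]  L5: P0=M P1=I  mem[L5]=48
14. P0: store L5 := 96  bus=[-]  L5: P0=M P1=I  mem[L5]=48
15. P0: load  L0  bus=[BusRd]  L0: P0=E P1=I  mem[L0]=40
16. P0: load  L0  bus=[-]  L0: P0=E P1=I  mem[L0]=40
17. P1: store L5 := 20  bus=[BusRdX,Flush]  L5: P0=I P1=M  mem[L5]=96
18. P0: store L5 := 4  bus=[BusRdX,Flush]  L5: P0=M P1=I  mem[L5]=20
19. P1: load  L4  bus=[-]  L4: P0=I P1=M  mem[L4]=0
20. P1: load  L0  bus=[BusRd]  L0: P0=S P1=S  mem[L0]=40
21. P1: load  L5  bus=[BusRd,Flush]  L5: P0=S P1=S  mem[L5]=4
22. P1: load  L0  bus=[-]  L0: P0=S P1=S  mem[L0]=40

bus = BusRdX,Flush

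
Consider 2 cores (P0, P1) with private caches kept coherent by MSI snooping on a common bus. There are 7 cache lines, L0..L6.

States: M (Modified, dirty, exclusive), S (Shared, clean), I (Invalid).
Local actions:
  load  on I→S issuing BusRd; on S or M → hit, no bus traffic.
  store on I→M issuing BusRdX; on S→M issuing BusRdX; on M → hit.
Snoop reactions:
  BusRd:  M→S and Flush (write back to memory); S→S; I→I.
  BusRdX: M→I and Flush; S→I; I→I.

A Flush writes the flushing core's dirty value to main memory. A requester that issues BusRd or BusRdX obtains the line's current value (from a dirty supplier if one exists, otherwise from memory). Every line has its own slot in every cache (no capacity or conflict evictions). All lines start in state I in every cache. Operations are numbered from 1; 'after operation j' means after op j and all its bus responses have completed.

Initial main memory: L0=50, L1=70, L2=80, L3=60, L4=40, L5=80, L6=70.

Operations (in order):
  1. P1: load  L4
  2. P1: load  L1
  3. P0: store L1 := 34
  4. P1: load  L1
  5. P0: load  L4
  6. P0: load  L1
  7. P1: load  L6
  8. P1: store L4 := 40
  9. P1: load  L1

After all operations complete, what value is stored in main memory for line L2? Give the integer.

  op1 P1: load  L4 → I/S on L4; bus BusRd; mem=40
  op2 P1: load  L1 → I/S on L1; bus BusRd; mem=70
  op3 P0: store L1 := 34 → M/I on L1; bus BusRdX; mem=70
  op4 P1: load  L1 → S/S on L1; bus BusRd Flush; mem=34
  op5 P0: load  L4 → S/S on L4; bus BusRd; mem=40
  op6 P0: load  L1 → S/S on L1; bus (none); mem=34
  op7 P1: load  L6 → I/S on L6; bus BusRd; mem=70
  op8 P1: store L4 := 40 → I/M on L4; bus BusRdX; mem=40
  op9 P1: load  L1 → S/S on L1; bus (none); mem=34

memory[L2] = 80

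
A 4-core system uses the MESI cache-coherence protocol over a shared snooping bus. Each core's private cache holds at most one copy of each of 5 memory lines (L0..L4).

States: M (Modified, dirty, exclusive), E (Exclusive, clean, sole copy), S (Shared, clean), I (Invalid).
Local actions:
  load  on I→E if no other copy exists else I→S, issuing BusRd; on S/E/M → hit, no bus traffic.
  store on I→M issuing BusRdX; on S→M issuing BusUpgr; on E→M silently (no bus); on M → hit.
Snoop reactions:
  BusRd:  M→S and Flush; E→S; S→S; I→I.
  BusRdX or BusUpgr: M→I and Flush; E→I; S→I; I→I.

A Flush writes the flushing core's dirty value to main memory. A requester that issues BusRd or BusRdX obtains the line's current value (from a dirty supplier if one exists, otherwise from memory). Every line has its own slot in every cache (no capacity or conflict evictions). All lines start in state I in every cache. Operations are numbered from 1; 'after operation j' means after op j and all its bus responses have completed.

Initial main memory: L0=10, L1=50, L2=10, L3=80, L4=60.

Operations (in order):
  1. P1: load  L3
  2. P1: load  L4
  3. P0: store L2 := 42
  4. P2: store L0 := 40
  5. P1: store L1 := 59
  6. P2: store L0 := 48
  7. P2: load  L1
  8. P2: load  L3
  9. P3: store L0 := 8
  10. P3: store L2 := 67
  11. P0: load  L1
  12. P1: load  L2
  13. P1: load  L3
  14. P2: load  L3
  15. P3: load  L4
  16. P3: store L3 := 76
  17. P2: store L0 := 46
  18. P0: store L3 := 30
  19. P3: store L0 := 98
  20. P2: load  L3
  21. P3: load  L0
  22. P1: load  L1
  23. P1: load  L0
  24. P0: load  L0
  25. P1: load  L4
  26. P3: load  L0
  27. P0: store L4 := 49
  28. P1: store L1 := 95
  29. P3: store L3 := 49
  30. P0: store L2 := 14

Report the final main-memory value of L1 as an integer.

[1] P1: load  L3 | P0:I, P1:E(80), P2:I, P3:I | bus: BusRd
[2] P1: load  L4 | P0:I, P1:E(60), P2:I, P3:I | bus: BusRd
[3] P0: store L2 := 42 | P0:M(42), P1:I, P2:I, P3:I | bus: BusRdX
[4] P2: store L0 := 40 | P0:I, P1:I, P2:M(40), P3:I | bus: BusRdX
[5] P1: store L1 := 59 | P0:I, P1:M(59), P2:I, P3:I | bus: BusRdX
[6] P2: store L0 := 48 | P0:I, P1:I, P2:M(48), P3:I | bus: none
[7] P2: load  L1 | P0:I, P1:S(59), P2:S(59), P3:I | bus: BusRd,Flush
[8] P2: load  L3 | P0:I, P1:S(80), P2:S(80), P3:I | bus: BusRd
[9] P3: store L0 := 8 | P0:I, P1:I, P2:I, P3:M(8) | bus: BusRdX,Flush
[10] P3: store L2 := 67 | P0:I, P1:I, P2:I, P3:M(67) | bus: BusRdX,Flush
[11] P0: load  L1 | P0:S(59), P1:S(59), P2:S(59), P3:I | bus: BusRd
[12] P1: load  L2 | P0:I, P1:S(67), P2:I, P3:S(67) | bus: BusRd,Flush
[13] P1: load  L3 | P0:I, P1:S(80), P2:S(80), P3:I | bus: none
[14] P2: load  L3 | P0:I, P1:S(80), P2:S(80), P3:I | bus: none
[15] P3: load  L4 | P0:I, P1:S(60), P2:I, P3:S(60) | bus: BusRd
[16] P3: store L3 := 76 | P0:I, P1:I, P2:I, P3:M(76) | bus: BusRdX
[17] P2: store L0 := 46 | P0:I, P1:I, P2:M(46), P3:I | bus: BusRdX,Flush
[18] P0: store L3 := 30 | P0:M(30), P1:I, P2:I, P3:I | bus: BusRdX,Flush
[19] P3: store L0 := 98 | P0:I, P1:I, P2:I, P3:M(98) | bus: BusRdX,Flush
[20] P2: load  L3 | P0:S(30), P1:I, P2:S(30), P3:I | bus: BusRd,Flush
[21] P3: load  L0 | P0:I, P1:I, P2:I, P3:M(98) | bus: none
[22] P1: load  L1 | P0:S(59), P1:S(59), P2:S(59), P3:I | bus: none
[23] P1: load  L0 | P0:I, P1:S(98), P2:I, P3:S(98) | bus: BusRd,Flush
[24] P0: load  L0 | P0:S(98), P1:S(98), P2:I, P3:S(98) | bus: BusRd
[25] P1: load  L4 | P0:I, P1:S(60), P2:I, P3:S(60) | bus: none
[26] P3: load  L0 | P0:S(98), P1:S(98), P2:I, P3:S(98) | bus: none
[27] P0: store L4 := 49 | P0:M(49), P1:I, P2:I, P3:I | bus: BusRdX
[28] P1: store L1 := 95 | P0:I, P1:M(95), P2:I, P3:I | bus: BusUpgr
[29] P3: store L3 := 49 | P0:I, P1:I, P2:I, P3:M(49) | bus: BusRdX
[30] P0: store L2 := 14 | P0:M(14), P1:I, P2:I, P3:I | bus: BusRdX

memory[L1] = 59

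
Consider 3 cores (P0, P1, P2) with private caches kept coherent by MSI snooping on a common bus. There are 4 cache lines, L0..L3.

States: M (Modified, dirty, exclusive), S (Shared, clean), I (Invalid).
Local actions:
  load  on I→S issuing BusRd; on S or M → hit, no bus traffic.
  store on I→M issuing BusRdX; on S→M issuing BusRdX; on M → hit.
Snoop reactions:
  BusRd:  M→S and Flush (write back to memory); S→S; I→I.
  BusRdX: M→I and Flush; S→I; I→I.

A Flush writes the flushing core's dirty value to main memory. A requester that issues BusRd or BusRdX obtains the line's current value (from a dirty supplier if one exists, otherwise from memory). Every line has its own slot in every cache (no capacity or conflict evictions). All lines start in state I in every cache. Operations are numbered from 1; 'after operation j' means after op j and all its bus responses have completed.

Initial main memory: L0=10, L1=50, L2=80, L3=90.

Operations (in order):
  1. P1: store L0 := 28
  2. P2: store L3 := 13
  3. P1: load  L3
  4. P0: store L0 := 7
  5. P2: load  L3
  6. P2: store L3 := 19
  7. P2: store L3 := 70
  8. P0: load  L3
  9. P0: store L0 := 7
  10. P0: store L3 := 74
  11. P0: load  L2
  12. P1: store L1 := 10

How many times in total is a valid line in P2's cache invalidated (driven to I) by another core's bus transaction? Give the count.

[1] P1: store L0 := 28 | P0:I, P1:M(28), P2:I | bus: BusRdX
[2] P2: store L3 := 13 | P0:I, P1:I, P2:M(13) | bus: BusRdX
[3] P1: load  L3 | P0:I, P1:S(13), P2:S(13) | bus: BusRd,Flush
[4] P0: store L0 := 7 | P0:M(7), P1:I, P2:I | bus: BusRdX,Flush
[5] P2: load  L3 | P0:I, P1:S(13), P2:S(13) | bus: none
[6] P2: store L3 := 19 | P0:I, P1:I, P2:M(19) | bus: BusRdX
[7] P2: store L3 := 70 | P0:I, P1:I, P2:M(70) | bus: none
[8] P0: load  L3 | P0:S(70), P1:I, P2:S(70) | bus: BusRd,Flush
[9] P0: store L0 := 7 | P0:M(7), P1:I, P2:I | bus: none
[10] P0: store L3 := 74 | P0:M(74), P1:I, P2:I | bus: BusRdX
[11] P0: load  L2 | P0:S(80), P1:I, P2:I | bus: BusRd
[12] P1: store L1 := 10 | P0:I, P1:M(10), P2:I | bus: BusRdX

invalidations = 1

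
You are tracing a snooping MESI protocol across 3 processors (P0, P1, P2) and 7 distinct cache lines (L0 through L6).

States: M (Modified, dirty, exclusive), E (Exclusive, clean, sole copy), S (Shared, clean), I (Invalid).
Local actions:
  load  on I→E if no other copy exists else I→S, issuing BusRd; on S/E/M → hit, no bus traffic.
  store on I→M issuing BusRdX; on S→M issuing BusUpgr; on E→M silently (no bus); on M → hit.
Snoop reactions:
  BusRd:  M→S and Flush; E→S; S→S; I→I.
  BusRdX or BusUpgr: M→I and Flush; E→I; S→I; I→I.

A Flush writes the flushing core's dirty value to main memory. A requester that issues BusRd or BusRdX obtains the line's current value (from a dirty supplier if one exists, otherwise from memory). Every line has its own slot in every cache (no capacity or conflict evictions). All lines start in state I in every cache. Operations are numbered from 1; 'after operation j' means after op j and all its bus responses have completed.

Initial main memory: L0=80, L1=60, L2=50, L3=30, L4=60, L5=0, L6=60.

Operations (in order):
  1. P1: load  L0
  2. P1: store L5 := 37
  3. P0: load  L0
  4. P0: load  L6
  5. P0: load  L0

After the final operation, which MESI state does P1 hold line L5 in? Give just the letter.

1. P1: load  L0  bus=[BusRd]  L0: P0=I P1=E P2=I  mem[L0]=80
2. P1: store L5 := 37  bus=[BusRdX]  L5: P0=I P1=M P2=I  mem[L5]=0
3. P0: load  L0  bus=[BusRd]  L0: P0=S P1=S P2=I  mem[L0]=80
4. P0: load  L6  bus=[BusRd]  L6: P0=E P1=I P2=I  mem[L6]=60
5. P0: load  L0  bus=[-]  L0: P0=S P1=S P2=I  mem[L0]=80

state = M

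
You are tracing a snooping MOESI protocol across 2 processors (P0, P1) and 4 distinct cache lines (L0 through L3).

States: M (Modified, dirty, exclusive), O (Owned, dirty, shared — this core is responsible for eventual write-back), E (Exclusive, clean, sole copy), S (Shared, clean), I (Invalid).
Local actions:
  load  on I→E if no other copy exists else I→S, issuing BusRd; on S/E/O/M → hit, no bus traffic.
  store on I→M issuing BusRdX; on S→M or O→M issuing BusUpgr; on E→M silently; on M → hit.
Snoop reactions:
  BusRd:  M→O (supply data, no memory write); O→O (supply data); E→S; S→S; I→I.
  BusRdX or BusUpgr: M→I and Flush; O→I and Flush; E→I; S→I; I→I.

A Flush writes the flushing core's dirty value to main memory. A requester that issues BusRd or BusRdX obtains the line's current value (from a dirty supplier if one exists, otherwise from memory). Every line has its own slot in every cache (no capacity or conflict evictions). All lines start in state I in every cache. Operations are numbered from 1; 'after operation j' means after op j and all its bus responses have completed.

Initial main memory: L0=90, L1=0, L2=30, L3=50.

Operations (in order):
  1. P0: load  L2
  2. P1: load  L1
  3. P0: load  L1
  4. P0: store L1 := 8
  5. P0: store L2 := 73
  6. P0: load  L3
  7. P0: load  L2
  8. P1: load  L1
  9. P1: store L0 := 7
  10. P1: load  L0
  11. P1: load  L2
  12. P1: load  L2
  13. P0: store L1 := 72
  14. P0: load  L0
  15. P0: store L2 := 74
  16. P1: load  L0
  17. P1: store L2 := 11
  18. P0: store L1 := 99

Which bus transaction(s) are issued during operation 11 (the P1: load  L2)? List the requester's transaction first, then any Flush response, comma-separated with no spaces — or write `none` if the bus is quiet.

  op1 P0: load  L2 → E/I on L2; bus BusRd; mem=30
  op2 P1: load  L1 → I/E on L1; bus BusRd; mem=0
  op3 P0: load  L1 → S/S on L1; bus BusRd; mem=0
  op4 P0: store L1 := 8 → M/I on L1; bus BusUpgr; mem=0
  op5 P0: store L2 := 73 → M/I on L2; bus (none); mem=30
  op6 P0: load  L3 → E/I on L3; bus BusRd; mem=50
  op7 P0: load  L2 → M/I on L2; bus (none); mem=30
  op8 P1: load  L1 → O/S on L1; bus BusRd; mem=0
  op9 P1: store L0 := 7 → I/M on L0; bus BusRdX; mem=90
  op10 P1: load  L0 → I/M on L0; bus (none); mem=90
  op11 P1: load  L2 → O/S on L2; bus BusRd; mem=30
  op12 P1: load  L2 → O/S on L2; bus (none); mem=30
  op13 P0: store L1 := 72 → M/I on L1; bus BusUpgr; mem=0
  op14 P0: load  L0 → S/O on L0; bus BusRd; mem=90
  op15 P0: store L2 := 74 → M/I on L2; bus BusUpgr; mem=30
  op16 P1: load  L0 → S/O on L0; bus (none); mem=90
  op17 P1: store L2 := 11 → I/M on L2; bus BusRdX Flush; mem=74
  op18 P0: store L1 := 99 → M/I on L1; bus (none); mem=0

bus = BusRd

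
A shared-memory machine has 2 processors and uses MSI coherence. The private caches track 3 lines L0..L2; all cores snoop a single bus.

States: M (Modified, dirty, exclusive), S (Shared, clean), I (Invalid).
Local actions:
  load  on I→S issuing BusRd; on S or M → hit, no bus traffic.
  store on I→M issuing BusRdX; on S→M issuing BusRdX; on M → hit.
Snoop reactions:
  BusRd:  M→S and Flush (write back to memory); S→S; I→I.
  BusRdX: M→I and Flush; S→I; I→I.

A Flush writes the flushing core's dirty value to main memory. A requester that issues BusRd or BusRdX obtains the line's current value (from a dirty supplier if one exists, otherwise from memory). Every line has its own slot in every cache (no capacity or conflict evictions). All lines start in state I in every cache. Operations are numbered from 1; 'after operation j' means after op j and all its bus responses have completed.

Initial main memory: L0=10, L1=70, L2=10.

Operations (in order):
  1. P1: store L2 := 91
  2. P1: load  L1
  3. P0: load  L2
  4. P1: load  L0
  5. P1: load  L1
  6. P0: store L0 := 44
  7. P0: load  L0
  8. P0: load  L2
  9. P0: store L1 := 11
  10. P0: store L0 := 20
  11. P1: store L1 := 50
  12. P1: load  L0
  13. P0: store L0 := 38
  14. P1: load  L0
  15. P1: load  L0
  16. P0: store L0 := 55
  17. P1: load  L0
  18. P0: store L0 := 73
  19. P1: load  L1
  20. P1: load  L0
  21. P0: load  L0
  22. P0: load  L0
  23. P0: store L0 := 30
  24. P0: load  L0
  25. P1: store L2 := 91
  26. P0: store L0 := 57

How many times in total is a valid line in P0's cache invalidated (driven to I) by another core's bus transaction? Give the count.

invalidations = 2

[1] P1: store L2 := 91 | P0:I, P1:M(91) | bus: BusRdX
[2] P1: load  L1 | P0:I, P1:S(70) | bus: BusRd
[3] P0: load  L2 | P0:S(91), P1:S(91) | bus: BusRd,Flush
[4] P1: load  L0 | P0:I, P1:S(10) | bus: BusRd
[5] P1: load  L1 | P0:I, P1:S(70) | bus: none
[6] P0: store L0 := 44 | P0:M(44), P1:I | bus: BusRdX
[7] P0: load  L0 | P0:M(44), P1:I | bus: none
[8] P0: load  L2 | P0:S(91), P1:S(91) | bus: none
[9] P0: store L1 := 11 | P0:M(11), P1:I | bus: BusRdX
[10] P0: store L0 := 20 | P0:M(20), P1:I | bus: none
[11] P1: store L1 := 50 | P0:I, P1:M(50) | bus: BusRdX,Flush
[12] P1: load  L0 | P0:S(20), P1:S(20) | bus: BusRd,Flush
[13] P0: store L0 := 38 | P0:M(38), P1:I | bus: BusRdX
[14] P1: load  L0 | P0:S(38), P1:S(38) | bus: BusRd,Flush
[15] P1: load  L0 | P0:S(38), P1:S(38) | bus: none
[16] P0: store L0 := 55 | P0:M(55), P1:I | bus: BusRdX
[17] P1: load  L0 | P0:S(55), P1:S(55) | bus: BusRd,Flush
[18] P0: store L0 := 73 | P0:M(73), P1:I | bus: BusRdX
[19] P1: load  L1 | P0:I, P1:M(50) | bus: none
[20] P1: load  L0 | P0:S(73), P1:S(73) | bus: BusRd,Flush
[21] P0: load  L0 | P0:S(73), P1:S(73) | bus: none
[22] P0: load  L0 | P0:S(73), P1:S(73) | bus: none
[23] P0: store L0 := 30 | P0:M(30), P1:I | bus: BusRdX
[24] P0: load  L0 | P0:M(30), P1:I | bus: none
[25] P1: store L2 := 91 | P0:I, P1:M(91) | bus: BusRdX
[26] P0: store L0 := 57 | P0:M(57), P1:I | bus: none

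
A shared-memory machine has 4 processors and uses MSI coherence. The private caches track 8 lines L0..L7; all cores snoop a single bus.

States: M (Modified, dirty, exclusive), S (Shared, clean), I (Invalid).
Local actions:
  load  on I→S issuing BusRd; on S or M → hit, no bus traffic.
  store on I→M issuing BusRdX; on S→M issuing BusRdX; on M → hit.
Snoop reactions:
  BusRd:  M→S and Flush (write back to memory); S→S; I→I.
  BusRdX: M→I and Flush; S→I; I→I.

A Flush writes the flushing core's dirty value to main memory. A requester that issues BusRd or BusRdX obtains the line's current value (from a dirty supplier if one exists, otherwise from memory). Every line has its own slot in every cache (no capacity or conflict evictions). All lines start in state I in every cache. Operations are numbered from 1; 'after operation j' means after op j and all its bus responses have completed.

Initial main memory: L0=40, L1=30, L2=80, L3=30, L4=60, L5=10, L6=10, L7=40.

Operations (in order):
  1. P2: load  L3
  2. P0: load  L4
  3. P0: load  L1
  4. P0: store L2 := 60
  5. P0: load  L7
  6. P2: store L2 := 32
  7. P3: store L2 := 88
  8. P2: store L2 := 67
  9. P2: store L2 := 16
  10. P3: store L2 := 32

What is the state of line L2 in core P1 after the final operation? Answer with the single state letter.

[1] P2: load  L3 | P0:I, P1:I, P2:S(30), P3:I | bus: BusRd
[2] P0: load  L4 | P0:S(60), P1:I, P2:I, P3:I | bus: BusRd
[3] P0: load  L1 | P0:S(30), P1:I, P2:I, P3:I | bus: BusRd
[4] P0: store L2 := 60 | P0:M(60), P1:I, P2:I, P3:I | bus: BusRdX
[5] P0: load  L7 | P0:S(40), P1:I, P2:I, P3:I | bus: BusRd
[6] P2: store L2 := 32 | P0:I, P1:I, P2:M(32), P3:I | bus: BusRdX,Flush
[7] P3: store L2 := 88 | P0:I, P1:I, P2:I, P3:M(88) | bus: BusRdX,Flush
[8] P2: store L2 := 67 | P0:I, P1:I, P2:M(67), P3:I | bus: BusRdX,Flush
[9] P2: store L2 := 16 | P0:I, P1:I, P2:M(16), P3:I | bus: none
[10] P3: store L2 := 32 | P0:I, P1:I, P2:I, P3:M(32) | bus: BusRdX,Flush

state = I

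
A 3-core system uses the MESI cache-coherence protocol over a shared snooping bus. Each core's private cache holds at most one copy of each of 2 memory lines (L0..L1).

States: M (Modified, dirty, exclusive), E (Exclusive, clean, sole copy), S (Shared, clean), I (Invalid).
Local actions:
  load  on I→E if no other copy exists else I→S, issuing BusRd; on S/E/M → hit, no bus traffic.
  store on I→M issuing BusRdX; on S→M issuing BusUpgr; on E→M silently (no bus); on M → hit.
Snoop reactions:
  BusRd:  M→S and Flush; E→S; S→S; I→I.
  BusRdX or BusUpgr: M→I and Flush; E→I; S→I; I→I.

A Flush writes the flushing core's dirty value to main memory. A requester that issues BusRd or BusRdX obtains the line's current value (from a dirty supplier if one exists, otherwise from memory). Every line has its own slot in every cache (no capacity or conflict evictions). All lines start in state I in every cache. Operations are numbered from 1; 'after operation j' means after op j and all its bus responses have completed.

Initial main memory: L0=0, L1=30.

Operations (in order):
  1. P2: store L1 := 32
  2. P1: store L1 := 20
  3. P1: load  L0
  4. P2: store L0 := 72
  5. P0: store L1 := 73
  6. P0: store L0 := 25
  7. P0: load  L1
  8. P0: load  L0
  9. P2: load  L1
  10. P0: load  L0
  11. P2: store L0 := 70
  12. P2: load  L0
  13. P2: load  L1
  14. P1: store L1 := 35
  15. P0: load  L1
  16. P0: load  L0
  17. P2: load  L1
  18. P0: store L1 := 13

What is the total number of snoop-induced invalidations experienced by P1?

invalidations = 3

[1] P2: store L1 := 32 | P0:I, P1:I, P2:M(32) | bus: BusRdX
[2] P1: store L1 := 20 | P0:I, P1:M(20), P2:I | bus: BusRdX,Flush
[3] P1: load  L0 | P0:I, P1:E(0), P2:I | bus: BusRd
[4] P2: store L0 := 72 | P0:I, P1:I, P2:M(72) | bus: BusRdX
[5] P0: store L1 := 73 | P0:M(73), P1:I, P2:I | bus: BusRdX,Flush
[6] P0: store L0 := 25 | P0:M(25), P1:I, P2:I | bus: BusRdX,Flush
[7] P0: load  L1 | P0:M(73), P1:I, P2:I | bus: none
[8] P0: load  L0 | P0:M(25), P1:I, P2:I | bus: none
[9] P2: load  L1 | P0:S(73), P1:I, P2:S(73) | bus: BusRd,Flush
[10] P0: load  L0 | P0:M(25), P1:I, P2:I | bus: none
[11] P2: store L0 := 70 | P0:I, P1:I, P2:M(70) | bus: BusRdX,Flush
[12] P2: load  L0 | P0:I, P1:I, P2:M(70) | bus: none
[13] P2: load  L1 | P0:S(73), P1:I, P2:S(73) | bus: none
[14] P1: store L1 := 35 | P0:I, P1:M(35), P2:I | bus: BusRdX
[15] P0: load  L1 | P0:S(35), P1:S(35), P2:I | bus: BusRd,Flush
[16] P0: load  L0 | P0:S(70), P1:I, P2:S(70) | bus: BusRd,Flush
[17] P2: load  L1 | P0:S(35), P1:S(35), P2:S(35) | bus: BusRd
[18] P0: store L1 := 13 | P0:M(13), P1:I, P2:I | bus: BusUpgr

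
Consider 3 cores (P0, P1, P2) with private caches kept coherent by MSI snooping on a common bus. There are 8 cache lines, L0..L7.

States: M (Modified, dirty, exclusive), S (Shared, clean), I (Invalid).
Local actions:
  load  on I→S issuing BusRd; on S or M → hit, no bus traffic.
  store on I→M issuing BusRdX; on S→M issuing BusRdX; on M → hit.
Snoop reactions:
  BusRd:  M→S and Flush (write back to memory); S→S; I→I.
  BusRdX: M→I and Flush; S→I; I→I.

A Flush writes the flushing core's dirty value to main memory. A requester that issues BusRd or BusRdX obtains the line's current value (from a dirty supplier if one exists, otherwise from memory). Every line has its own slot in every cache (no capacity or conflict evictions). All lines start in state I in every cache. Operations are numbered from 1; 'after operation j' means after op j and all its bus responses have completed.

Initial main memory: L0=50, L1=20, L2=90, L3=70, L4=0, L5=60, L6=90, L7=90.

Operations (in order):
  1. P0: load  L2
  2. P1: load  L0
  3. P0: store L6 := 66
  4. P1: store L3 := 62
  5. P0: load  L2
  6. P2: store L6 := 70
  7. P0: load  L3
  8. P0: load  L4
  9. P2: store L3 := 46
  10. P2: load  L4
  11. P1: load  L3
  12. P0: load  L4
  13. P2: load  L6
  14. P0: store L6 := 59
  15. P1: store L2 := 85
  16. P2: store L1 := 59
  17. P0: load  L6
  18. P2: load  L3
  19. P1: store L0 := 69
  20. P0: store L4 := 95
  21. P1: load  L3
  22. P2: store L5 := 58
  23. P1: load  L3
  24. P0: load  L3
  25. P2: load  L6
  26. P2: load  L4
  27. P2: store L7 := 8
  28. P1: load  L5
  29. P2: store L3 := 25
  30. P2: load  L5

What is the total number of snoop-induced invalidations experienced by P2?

invalidations = 2

  op1 P0: load  L2 → S/I/I on L2; bus BusRd; mem=90
  op2 P1: load  L0 → I/S/I on L0; bus BusRd; mem=50
  op3 P0: store L6 := 66 → M/I/I on L6; bus BusRdX; mem=90
  op4 P1: store L3 := 62 → I/M/I on L3; bus BusRdX; mem=70
  op5 P0: load  L2 → S/I/I on L2; bus (none); mem=90
  op6 P2: store L6 := 70 → I/I/M on L6; bus BusRdX Flush; mem=66
  op7 P0: load  L3 → S/S/I on L3; bus BusRd Flush; mem=62
  op8 P0: load  L4 → S/I/I on L4; bus BusRd; mem=0
  op9 P2: store L3 := 46 → I/I/M on L3; bus BusRdX; mem=62
  op10 P2: load  L4 → S/I/S on L4; bus BusRd; mem=0
  op11 P1: load  L3 → I/S/S on L3; bus BusRd Flush; mem=46
  op12 P0: load  L4 → S/I/S on L4; bus (none); mem=0
  op13 P2: load  L6 → I/I/M on L6; bus (none); mem=66
  op14 P0: store L6 := 59 → M/I/I on L6; bus BusRdX Flush; mem=70
  op15 P1: store L2 := 85 → I/M/I on L2; bus BusRdX; mem=90
  op16 P2: store L1 := 59 → I/I/M on L1; bus BusRdX; mem=20
  op17 P0: load  L6 → M/I/I on L6; bus (none); mem=70
  op18 P2: load  L3 → I/S/S on L3; bus (none); mem=46
  op19 P1: store L0 := 69 → I/M/I on L0; bus BusRdX; mem=50
  op20 P0: store L4 := 95 → M/I/I on L4; bus BusRdX; mem=0
  op21 P1: load  L3 → I/S/S on L3; bus (none); mem=46
  op22 P2: store L5 := 58 → I/I/M on L5; bus BusRdX; mem=60
  op23 P1: load  L3 → I/S/S on L3; bus (none); mem=46
  op24 P0: load  L3 → S/S/S on L3; bus BusRd; mem=46
  op25 P2: load  L6 → S/I/S on L6; bus BusRd Flush; mem=59
  op26 P2: load  L4 → S/I/S on L4; bus BusRd Flush; mem=95
  op27 P2: store L7 := 8 → I/I/M on L7; bus BusRdX; mem=90
  op28 P1: load  L5 → I/S/S on L5; bus BusRd Flush; mem=58
  op29 P2: store L3 := 25 → I/I/M on L3; bus BusRdX; mem=46
  op30 P2: load  L5 → I/S/S on L5; bus (none); mem=58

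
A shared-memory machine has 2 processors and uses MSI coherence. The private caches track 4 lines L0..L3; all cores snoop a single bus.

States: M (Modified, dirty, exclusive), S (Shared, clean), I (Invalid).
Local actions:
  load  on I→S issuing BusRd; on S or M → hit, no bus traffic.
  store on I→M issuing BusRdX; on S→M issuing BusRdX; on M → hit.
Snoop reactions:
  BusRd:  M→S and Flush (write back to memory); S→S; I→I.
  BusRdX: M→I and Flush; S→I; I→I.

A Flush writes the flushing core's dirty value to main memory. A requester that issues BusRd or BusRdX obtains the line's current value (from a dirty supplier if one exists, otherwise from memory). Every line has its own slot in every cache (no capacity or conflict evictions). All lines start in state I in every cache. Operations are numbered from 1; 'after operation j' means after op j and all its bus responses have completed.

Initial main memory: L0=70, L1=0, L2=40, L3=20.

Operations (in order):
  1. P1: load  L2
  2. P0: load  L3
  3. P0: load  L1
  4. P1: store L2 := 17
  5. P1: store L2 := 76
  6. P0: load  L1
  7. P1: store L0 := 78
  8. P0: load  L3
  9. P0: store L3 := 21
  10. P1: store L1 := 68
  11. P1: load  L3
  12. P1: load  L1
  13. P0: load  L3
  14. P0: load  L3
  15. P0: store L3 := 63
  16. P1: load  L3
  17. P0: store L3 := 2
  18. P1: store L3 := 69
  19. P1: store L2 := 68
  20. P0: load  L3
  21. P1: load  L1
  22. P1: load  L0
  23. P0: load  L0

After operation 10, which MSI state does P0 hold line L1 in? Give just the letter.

[1] P1: load  L2 | P0:I, P1:S(40) | bus: BusRd
[2] P0: load  L3 | P0:S(20), P1:I | bus: BusRd
[3] P0: load  L1 | P0:S(0), P1:I | bus: BusRd
[4] P1: store L2 := 17 | P0:I, P1:M(17) | bus: BusRdX
[5] P1: store L2 := 76 | P0:I, P1:M(76) | bus: none
[6] P0: load  L1 | P0:S(0), P1:I | bus: none
[7] P1: store L0 := 78 | P0:I, P1:M(78) | bus: BusRdX
[8] P0: load  L3 | P0:S(20), P1:I | bus: none
[9] P0: store L3 := 21 | P0:M(21), P1:I | bus: BusRdX
[10] P1: store L1 := 68 | P0:I, P1:M(68) | bus: BusRdX
[11] P1: load  L3 | P0:S(21), P1:S(21) | bus: BusRd,Flush
[12] P1: load  L1 | P0:I, P1:M(68) | bus: none
[13] P0: load  L3 | P0:S(21), P1:S(21) | bus: none
[14] P0: load  L3 | P0:S(21), P1:S(21) | bus: none
[15] P0: store L3 := 63 | P0:M(63), P1:I | bus: BusRdX
[16] P1: load  L3 | P0:S(63), P1:S(63) | bus: BusRd,Flush
[17] P0: store L3 := 2 | P0:M(2), P1:I | bus: BusRdX
[18] P1: store L3 := 69 | P0:I, P1:M(69) | bus: BusRdX,Flush
[19] P1: store L2 := 68 | P0:I, P1:M(68) | bus: none
[20] P0: load  L3 | P0:S(69), P1:S(69) | bus: BusRd,Flush
[21] P1: load  L1 | P0:I, P1:M(68) | bus: none
[22] P1: load  L0 | P0:I, P1:M(78) | bus: none
[23] P0: load  L0 | P0:S(78), P1:S(78) | bus: BusRd,Flush

state = I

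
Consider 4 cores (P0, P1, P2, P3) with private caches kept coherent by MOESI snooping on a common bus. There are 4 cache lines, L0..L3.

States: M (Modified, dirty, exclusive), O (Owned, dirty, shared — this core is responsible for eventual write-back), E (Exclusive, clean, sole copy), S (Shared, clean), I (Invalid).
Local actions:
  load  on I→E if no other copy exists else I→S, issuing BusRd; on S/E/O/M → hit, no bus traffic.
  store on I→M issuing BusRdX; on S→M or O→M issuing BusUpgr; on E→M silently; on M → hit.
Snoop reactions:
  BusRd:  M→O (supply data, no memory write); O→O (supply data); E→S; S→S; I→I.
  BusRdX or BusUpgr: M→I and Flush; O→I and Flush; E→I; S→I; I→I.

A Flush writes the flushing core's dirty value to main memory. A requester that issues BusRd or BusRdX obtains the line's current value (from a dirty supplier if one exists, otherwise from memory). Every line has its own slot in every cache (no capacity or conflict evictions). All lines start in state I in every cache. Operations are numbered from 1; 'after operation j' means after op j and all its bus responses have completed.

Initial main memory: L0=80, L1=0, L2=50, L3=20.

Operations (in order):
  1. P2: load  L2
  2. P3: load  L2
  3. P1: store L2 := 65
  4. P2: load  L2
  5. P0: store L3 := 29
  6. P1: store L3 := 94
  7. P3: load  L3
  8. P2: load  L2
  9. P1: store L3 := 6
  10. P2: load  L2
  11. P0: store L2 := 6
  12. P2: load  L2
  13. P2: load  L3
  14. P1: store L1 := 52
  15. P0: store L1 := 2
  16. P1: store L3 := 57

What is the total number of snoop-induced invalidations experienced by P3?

invalidations = 2

step 1: P2: load  L2  ⟶  IIEI  (L2)  txn=BusRd  M[L2]=50
step 2: P3: load  L2  ⟶  IISS  (L2)  txn=BusRd  M[L2]=50
step 3: P1: store L2 := 65  ⟶  IMII  (L2)  txn=BusRdX  M[L2]=50
step 4: P2: load  L2  ⟶  IOSI  (L2)  txn=BusRd  M[L2]=50
step 5: P0: store L3 := 29  ⟶  MIII  (L3)  txn=BusRdX  M[L3]=20
step 6: P1: store L3 := 94  ⟶  IMII  (L3)  txn=BusRdX+Flush  M[L3]=29
step 7: P3: load  L3  ⟶  IOIS  (L3)  txn=BusRd  M[L3]=29
step 8: P2: load  L2  ⟶  IOSI  (L2)  txn=∅  M[L2]=50
step 9: P1: store L3 := 6  ⟶  IMII  (L3)  txn=BusUpgr  M[L3]=29
step 10: P2: load  L2  ⟶  IOSI  (L2)  txn=∅  M[L2]=50
step 11: P0: store L2 := 6  ⟶  MIII  (L2)  txn=BusRdX+Flush  M[L2]=65
step 12: P2: load  L2  ⟶  OISI  (L2)  txn=BusRd  M[L2]=65
step 13: P2: load  L3  ⟶  IOSI  (L3)  txn=BusRd  M[L3]=29
step 14: P1: store L1 := 52  ⟶  IMII  (L1)  txn=BusRdX  M[L1]=0
step 15: P0: store L1 := 2  ⟶  MIII  (L1)  txn=BusRdX+Flush  M[L1]=52
step 16: P1: store L3 := 57  ⟶  IMII  (L3)  txn=BusUpgr  M[L3]=29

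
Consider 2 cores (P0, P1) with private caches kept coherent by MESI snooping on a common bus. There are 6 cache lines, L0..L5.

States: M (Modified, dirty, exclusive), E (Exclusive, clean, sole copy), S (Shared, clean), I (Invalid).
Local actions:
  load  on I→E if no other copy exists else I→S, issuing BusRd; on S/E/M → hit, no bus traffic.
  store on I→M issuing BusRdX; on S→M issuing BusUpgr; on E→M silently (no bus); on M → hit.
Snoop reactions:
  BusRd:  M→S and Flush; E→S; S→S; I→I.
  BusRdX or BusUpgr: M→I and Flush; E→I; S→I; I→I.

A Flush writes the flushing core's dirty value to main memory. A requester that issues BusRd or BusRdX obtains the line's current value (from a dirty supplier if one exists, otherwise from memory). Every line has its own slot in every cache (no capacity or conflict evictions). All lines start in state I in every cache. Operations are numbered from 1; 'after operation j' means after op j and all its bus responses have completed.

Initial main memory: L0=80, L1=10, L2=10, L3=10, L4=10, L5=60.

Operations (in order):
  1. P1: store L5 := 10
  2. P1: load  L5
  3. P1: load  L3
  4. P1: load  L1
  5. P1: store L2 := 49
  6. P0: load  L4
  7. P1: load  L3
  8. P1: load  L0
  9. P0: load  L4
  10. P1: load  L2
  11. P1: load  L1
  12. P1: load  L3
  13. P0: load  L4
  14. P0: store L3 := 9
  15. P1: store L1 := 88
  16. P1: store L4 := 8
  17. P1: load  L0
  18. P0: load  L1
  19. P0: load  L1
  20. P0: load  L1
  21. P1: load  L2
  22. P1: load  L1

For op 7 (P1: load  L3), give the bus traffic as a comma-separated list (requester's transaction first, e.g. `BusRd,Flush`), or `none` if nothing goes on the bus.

step 1: P1: store L5 := 10  ⟶  IM  (L5)  txn=BusRdX  M[L5]=60
step 2: P1: load  L5  ⟶  IM  (L5)  txn=∅  M[L5]=60
step 3: P1: load  L3  ⟶  IE  (L3)  txn=BusRd  M[L3]=10
step 4: P1: load  L1  ⟶  IE  (L1)  txn=BusRd  M[L1]=10
step 5: P1: store L2 := 49  ⟶  IM  (L2)  txn=BusRdX  M[L2]=10
step 6: P0: load  L4  ⟶  EI  (L4)  txn=BusRd  M[L4]=10
step 7: P1: load  L3  ⟶  IE  (L3)  txn=∅  M[L3]=10
step 8: P1: load  L0  ⟶  IE  (L0)  txn=BusRd  M[L0]=80
step 9: P0: load  L4  ⟶  EI  (L4)  txn=∅  M[L4]=10
step 10: P1: load  L2  ⟶  IM  (L2)  txn=∅  M[L2]=10
step 11: P1: load  L1  ⟶  IE  (L1)  txn=∅  M[L1]=10
step 12: P1: load  L3  ⟶  IE  (L3)  txn=∅  M[L3]=10
step 13: P0: load  L4  ⟶  EI  (L4)  txn=∅  M[L4]=10
step 14: P0: store L3 := 9  ⟶  MI  (L3)  txn=BusRdX  M[L3]=10
step 15: P1: store L1 := 88  ⟶  IM  (L1)  txn=∅  M[L1]=10
step 16: P1: store L4 := 8  ⟶  IM  (L4)  txn=BusRdX  M[L4]=10
step 17: P1: load  L0  ⟶  IE  (L0)  txn=∅  M[L0]=80
step 18: P0: load  L1  ⟶  SS  (L1)  txn=BusRd+Flush  M[L1]=88
step 19: P0: load  L1  ⟶  SS  (L1)  txn=∅  M[L1]=88
step 20: P0: load  L1  ⟶  SS  (L1)  txn=∅  M[L1]=88
step 21: P1: load  L2  ⟶  IM  (L2)  txn=∅  M[L2]=10
step 22: P1: load  L1  ⟶  SS  (L1)  txn=∅  M[L1]=88

bus = none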